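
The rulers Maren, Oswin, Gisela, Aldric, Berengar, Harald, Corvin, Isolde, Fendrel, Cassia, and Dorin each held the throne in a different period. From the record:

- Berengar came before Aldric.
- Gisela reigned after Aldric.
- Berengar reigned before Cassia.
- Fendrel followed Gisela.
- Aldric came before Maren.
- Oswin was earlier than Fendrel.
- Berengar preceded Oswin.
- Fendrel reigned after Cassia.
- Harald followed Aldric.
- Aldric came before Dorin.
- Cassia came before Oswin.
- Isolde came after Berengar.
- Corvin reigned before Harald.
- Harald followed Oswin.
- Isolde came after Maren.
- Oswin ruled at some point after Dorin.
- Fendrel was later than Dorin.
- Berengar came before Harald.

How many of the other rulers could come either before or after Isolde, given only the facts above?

7

Forced before Isolde: Aldric, Berengar, and Maren.
That leaves Cassia, Corvin, Dorin, Fendrel, Gisela, Harald, and Oswin with no forced order relative to Isolde — 7.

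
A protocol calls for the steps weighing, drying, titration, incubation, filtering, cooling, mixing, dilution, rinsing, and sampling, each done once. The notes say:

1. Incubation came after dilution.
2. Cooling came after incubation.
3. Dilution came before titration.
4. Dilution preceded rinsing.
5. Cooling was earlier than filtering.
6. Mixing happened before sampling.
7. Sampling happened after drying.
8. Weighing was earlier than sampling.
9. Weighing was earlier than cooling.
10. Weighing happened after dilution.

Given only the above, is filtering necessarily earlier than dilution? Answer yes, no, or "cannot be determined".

no

Tracing the constraints gives dilution → weighing → cooling → filtering, so dilution must come before filtering.
That means filtering cannot be before dilution.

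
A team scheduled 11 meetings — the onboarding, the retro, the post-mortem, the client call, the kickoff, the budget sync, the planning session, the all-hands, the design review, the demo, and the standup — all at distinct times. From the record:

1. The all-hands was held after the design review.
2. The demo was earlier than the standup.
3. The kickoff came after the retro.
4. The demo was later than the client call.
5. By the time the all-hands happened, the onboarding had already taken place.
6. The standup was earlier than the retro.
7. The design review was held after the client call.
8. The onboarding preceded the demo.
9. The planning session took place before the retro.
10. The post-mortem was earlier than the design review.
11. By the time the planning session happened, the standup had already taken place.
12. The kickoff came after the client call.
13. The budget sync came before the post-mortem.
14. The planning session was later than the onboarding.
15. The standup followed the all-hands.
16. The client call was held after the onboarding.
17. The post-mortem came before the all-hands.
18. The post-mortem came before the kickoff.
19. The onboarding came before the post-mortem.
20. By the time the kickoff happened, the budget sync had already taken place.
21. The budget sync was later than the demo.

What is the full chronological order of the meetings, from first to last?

The constraints fix every adjacent pair, so only one ordering works:
the onboarding → the client call → the demo → the budget sync → the post-mortem → the design review → the all-hands → the standup → the planning session → the retro → the kickoff.

the onboarding, the client call, the demo, the budget sync, the post-mortem, the design review, the all-hands, the standup, the planning session, the retro, the kickoff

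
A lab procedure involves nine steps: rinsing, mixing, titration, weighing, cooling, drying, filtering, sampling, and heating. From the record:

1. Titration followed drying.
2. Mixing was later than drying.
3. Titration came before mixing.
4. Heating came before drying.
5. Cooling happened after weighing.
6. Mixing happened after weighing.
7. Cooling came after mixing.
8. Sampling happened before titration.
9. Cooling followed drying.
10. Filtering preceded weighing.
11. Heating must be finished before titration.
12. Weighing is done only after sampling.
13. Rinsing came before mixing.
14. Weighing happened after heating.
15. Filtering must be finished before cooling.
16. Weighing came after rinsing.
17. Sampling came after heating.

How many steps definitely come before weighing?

4

Directly stated before weighing: filtering, heating, rinsing, and sampling.
That's filtering, heating, rinsing, and sampling — 4 in all.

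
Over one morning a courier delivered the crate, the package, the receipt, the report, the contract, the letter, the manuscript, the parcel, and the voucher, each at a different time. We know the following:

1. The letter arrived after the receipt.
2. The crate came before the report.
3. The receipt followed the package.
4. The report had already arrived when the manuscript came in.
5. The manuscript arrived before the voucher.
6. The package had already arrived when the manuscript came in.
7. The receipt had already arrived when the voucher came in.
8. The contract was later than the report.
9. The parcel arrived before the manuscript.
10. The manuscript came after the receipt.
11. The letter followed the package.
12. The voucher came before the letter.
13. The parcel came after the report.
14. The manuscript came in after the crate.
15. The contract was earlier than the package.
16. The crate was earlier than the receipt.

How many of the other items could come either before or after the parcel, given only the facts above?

3

Forced before the parcel: the crate and the report; forced after the parcel: the letter, the manuscript, and the voucher.
That leaves the contract, the package, and the receipt with no forced order relative to the parcel — 3.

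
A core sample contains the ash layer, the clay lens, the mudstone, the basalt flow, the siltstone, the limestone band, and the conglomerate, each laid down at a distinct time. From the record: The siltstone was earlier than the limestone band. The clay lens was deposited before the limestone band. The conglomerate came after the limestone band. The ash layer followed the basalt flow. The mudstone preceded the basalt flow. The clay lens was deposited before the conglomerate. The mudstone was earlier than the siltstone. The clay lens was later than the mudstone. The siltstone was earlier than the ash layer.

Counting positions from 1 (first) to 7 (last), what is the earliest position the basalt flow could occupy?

The mudstone must come before the basalt flow — 1 forced predecessor.
Nothing else is forced ahead of the basalt flow, so its earliest slot is position 1 + 1 = 2.

2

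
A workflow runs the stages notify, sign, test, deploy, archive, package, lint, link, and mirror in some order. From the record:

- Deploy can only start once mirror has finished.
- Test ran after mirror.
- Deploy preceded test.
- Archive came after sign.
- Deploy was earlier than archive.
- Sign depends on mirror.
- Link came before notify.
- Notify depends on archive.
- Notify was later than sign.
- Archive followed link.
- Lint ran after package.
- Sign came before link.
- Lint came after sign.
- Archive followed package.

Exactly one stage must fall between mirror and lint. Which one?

Tracing the constraints gives mirror → sign → lint, so sign sits after mirror and before lint.
No other stage is forced both after mirror and before lint.

sign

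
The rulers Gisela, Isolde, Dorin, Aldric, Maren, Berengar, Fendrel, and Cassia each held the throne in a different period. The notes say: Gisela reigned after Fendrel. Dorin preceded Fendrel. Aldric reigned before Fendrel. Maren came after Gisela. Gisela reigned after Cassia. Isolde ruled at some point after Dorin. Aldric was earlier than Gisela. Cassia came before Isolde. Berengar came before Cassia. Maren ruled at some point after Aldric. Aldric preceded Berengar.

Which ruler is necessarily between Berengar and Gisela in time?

Tracing the constraints gives Berengar → Cassia → Gisela, so Cassia sits after Berengar and before Gisela.
No other ruler is forced both after Berengar and before Gisela.

Cassia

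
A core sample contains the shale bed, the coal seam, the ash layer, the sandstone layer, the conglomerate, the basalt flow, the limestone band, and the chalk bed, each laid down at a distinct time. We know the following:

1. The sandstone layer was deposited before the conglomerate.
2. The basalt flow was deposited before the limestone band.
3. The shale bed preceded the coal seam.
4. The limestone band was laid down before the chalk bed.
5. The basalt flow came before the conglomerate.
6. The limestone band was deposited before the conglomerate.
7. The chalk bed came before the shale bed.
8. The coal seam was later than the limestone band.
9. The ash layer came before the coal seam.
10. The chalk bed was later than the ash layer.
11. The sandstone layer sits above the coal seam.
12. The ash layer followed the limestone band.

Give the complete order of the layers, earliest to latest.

the basalt flow, the limestone band, the ash layer, the chalk bed, the shale bed, the coal seam, the sandstone layer, the conglomerate

The constraints fix every adjacent pair, so only one ordering works:
the basalt flow → the limestone band → the ash layer → the chalk bed → the shale bed → the coal seam → the sandstone layer → the conglomerate.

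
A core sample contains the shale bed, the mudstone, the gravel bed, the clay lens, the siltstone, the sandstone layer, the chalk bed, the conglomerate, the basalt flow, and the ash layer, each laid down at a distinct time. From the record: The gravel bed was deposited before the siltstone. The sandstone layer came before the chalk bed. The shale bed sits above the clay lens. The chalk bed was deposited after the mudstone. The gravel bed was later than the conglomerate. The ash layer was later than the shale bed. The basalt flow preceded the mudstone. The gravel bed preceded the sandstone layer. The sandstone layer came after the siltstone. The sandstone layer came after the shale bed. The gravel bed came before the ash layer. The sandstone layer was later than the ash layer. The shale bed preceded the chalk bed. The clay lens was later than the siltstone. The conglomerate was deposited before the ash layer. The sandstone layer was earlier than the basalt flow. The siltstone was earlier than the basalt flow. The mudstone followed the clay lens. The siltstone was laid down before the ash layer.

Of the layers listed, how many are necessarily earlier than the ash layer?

Directly stated before the ash layer: the conglomerate, the gravel bed, the shale bed, and the siltstone.
The clay lens reaches the ash layer via the clay lens → the shale bed → the ash layer.
That's the clay lens, the conglomerate, the gravel bed, the shale bed, and the siltstone — 5 in all.

5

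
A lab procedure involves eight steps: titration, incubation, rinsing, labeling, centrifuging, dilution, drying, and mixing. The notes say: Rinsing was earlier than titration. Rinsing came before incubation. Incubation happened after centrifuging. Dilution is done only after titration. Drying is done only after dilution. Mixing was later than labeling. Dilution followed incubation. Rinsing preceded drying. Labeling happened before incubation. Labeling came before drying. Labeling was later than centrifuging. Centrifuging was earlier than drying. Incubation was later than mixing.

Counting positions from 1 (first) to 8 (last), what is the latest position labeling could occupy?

Labeling must come before dilution, drying, incubation, and mixing — 4 steps forced after it.
Everything else can be placed before labeling in some valid order, so labeling can sit as late as position 8 − 4 = 4.

4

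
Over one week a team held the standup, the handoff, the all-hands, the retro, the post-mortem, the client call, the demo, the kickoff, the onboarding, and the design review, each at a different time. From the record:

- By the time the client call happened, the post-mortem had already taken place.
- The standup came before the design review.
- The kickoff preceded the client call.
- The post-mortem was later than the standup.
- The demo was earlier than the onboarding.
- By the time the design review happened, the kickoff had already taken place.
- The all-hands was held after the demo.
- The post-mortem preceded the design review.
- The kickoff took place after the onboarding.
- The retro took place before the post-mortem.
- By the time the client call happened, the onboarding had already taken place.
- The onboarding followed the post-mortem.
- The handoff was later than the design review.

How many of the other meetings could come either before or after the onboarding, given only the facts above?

1

Forced before the onboarding: the demo, the post-mortem, the retro, and the standup; forced after the onboarding: the client call, the design review, the handoff, and the kickoff.
That leaves the all-hands with no forced order relative to the onboarding — 1.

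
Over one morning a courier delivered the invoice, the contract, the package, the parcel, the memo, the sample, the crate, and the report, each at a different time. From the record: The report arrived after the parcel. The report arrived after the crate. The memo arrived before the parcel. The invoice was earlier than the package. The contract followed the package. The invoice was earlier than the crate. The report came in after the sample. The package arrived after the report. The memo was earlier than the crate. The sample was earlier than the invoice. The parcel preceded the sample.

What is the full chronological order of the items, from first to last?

the memo, the parcel, the sample, the invoice, the crate, the report, the package, the contract

The constraints fix every adjacent pair, so only one ordering works:
the memo → the parcel → the sample → the invoice → the crate → the report → the package → the contract.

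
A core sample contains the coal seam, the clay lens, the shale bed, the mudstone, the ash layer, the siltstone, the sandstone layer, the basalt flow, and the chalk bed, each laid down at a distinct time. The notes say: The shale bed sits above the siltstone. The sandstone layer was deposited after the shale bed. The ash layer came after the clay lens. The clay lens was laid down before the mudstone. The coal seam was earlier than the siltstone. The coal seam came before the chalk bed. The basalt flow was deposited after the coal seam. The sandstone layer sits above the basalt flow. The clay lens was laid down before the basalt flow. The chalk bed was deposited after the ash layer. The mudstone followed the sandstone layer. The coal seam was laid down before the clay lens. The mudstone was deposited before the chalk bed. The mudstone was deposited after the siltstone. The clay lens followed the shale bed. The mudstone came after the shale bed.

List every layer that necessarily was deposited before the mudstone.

the basalt flow, the clay lens, the coal seam, the sandstone layer, the shale bed, the siltstone

Directly stated before the mudstone: the clay lens, the sandstone layer, the shale bed, and the siltstone.
The basalt flow reaches the mudstone via the basalt flow → the sandstone layer → the mudstone.
The coal seam reaches the mudstone via the coal seam → the siltstone → the mudstone.
No chain forces the chalk bed (or any of the others) ahead of the mudstone.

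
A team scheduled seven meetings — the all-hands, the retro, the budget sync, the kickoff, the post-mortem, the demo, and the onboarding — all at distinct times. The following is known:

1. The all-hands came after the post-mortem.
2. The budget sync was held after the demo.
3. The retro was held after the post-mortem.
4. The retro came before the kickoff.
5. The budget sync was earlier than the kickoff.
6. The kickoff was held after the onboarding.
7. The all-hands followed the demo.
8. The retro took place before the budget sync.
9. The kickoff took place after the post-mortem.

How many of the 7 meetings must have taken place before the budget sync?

Directly stated before the budget sync: the demo and the retro.
The post-mortem reaches the budget sync via the post-mortem → the retro → the budget sync.
No chain forces the all-hands (or any of the others) ahead of the budget sync.
That's the demo, the post-mortem, and the retro — 3 in all.

3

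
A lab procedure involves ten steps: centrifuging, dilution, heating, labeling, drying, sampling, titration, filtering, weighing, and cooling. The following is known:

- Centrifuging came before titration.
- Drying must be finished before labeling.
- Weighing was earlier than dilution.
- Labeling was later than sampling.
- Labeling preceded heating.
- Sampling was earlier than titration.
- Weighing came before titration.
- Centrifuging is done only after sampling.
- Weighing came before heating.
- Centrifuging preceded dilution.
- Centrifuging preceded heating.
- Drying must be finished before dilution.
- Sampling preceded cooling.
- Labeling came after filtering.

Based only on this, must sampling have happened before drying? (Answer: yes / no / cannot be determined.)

cannot be determined

No chain of stated constraints runs from sampling to drying, and none runs from drying to sampling either.
So the relative order of sampling and drying is not fixed by the given facts.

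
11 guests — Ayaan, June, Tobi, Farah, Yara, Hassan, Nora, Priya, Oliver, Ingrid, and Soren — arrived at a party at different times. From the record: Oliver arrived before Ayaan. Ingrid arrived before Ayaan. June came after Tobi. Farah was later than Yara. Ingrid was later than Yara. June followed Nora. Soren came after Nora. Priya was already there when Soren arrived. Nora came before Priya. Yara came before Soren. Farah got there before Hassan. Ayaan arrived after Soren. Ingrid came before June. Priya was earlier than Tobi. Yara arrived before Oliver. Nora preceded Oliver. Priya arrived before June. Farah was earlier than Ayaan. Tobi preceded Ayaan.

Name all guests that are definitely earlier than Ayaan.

Directly stated before Ayaan: Farah, Ingrid, Oliver, Soren, and Tobi.
Nora reaches Ayaan via Nora → Soren → Ayaan.
Priya reaches Ayaan via Priya → Tobi → Ayaan.
Yara reaches Ayaan via Yara → Farah → Ayaan.
No chain forces June (or any of the others) ahead of Ayaan.

Farah, Ingrid, Nora, Oliver, Priya, Soren, Tobi, Yara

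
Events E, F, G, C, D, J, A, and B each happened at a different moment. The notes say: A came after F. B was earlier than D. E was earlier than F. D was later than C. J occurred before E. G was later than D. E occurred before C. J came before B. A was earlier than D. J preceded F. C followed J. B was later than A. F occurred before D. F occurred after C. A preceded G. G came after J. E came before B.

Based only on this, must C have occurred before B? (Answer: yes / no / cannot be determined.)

yes

Chain the constraints: C → F → A → B. Each link is directly stated, so C comes before B.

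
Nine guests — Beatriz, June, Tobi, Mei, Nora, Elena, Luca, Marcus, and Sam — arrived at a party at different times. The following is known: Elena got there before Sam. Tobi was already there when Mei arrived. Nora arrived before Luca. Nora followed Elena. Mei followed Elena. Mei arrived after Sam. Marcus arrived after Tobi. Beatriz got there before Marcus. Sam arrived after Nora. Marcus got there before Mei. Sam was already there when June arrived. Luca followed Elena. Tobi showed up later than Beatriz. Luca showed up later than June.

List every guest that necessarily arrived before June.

Directly stated before June: Sam.
Elena reaches June via Elena → Sam → June.
Nora reaches June via Nora → Sam → June.
No chain forces Mei (or any of the others) ahead of June.

Elena, Nora, Sam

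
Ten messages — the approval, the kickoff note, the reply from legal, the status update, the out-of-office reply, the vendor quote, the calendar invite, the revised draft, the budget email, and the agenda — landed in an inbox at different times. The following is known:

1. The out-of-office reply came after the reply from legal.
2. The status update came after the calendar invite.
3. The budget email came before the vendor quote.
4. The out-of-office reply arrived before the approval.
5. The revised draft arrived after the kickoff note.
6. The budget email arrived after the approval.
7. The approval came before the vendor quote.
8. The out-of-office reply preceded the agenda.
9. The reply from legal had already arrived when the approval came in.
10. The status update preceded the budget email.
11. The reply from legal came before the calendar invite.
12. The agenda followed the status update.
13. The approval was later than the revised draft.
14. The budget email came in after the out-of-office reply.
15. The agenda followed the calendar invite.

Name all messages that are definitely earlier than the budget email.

Directly stated before the budget email: the approval, the out-of-office reply, and the status update.
The calendar invite reaches the budget email via the calendar invite → the status update → the budget email.
The kickoff note reaches the budget email via the kickoff note → the revised draft → the approval → the budget email.
The reply from legal reaches the budget email via the reply from legal → the out-of-office reply → the budget email.
Likewise the revised draft reaches the budget email by chaining the stated constraints.

the approval, the calendar invite, the kickoff note, the out-of-office reply, the reply from legal, the revised draft, the status update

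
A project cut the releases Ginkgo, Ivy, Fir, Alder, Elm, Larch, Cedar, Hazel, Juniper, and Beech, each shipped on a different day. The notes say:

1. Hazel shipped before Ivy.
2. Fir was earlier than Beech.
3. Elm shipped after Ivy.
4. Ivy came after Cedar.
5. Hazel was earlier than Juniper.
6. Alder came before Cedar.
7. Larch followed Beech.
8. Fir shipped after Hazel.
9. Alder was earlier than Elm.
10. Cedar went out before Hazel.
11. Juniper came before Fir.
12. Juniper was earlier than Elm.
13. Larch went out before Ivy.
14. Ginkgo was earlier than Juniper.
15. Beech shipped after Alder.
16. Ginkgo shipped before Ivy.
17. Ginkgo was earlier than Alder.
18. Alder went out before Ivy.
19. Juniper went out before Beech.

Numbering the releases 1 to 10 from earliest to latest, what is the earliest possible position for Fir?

Alder, Cedar, Ginkgo, Hazel, and Juniper must all come before Fir — 5 forced predecessors.
Nothing else is forced ahead of Fir, so its earliest slot is position 5 + 1 = 6.

6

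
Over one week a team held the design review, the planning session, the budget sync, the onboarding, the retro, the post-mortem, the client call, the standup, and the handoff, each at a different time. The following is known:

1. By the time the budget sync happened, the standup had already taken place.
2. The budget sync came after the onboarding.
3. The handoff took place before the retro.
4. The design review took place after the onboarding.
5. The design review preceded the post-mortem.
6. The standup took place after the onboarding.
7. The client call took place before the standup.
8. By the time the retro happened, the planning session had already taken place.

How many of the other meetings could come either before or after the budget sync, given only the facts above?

5

Forced before the budget sync: the client call, the onboarding, and the standup.
That leaves the design review, the handoff, the planning session, the post-mortem, and the retro with no forced order relative to the budget sync — 5.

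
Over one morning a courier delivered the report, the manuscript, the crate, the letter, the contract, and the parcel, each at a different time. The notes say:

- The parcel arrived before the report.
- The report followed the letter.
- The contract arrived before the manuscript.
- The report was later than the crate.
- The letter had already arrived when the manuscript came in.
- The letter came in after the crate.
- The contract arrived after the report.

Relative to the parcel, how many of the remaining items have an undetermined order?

Forced after the parcel: the contract, the manuscript, and the report.
That leaves the crate and the letter with no forced order relative to the parcel — 2.

2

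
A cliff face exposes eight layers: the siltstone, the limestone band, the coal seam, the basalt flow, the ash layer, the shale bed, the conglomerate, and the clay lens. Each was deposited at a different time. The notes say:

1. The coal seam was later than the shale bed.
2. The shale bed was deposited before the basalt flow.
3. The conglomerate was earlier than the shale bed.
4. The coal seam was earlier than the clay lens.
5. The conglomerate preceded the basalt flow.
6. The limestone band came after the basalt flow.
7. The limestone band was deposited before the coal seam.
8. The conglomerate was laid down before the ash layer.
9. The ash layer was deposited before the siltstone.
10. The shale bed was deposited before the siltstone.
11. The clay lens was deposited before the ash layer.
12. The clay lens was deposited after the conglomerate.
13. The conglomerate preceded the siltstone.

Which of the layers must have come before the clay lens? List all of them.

the basalt flow, the coal seam, the conglomerate, the limestone band, the shale bed

Directly stated before the clay lens: the coal seam and the conglomerate.
The basalt flow reaches the clay lens via the basalt flow → the limestone band → the coal seam → the clay lens.
The limestone band reaches the clay lens via the limestone band → the coal seam → the clay lens.
The shale bed reaches the clay lens via the shale bed → the coal seam → the clay lens.
No chain forces the siltstone (or any of the others) ahead of the clay lens.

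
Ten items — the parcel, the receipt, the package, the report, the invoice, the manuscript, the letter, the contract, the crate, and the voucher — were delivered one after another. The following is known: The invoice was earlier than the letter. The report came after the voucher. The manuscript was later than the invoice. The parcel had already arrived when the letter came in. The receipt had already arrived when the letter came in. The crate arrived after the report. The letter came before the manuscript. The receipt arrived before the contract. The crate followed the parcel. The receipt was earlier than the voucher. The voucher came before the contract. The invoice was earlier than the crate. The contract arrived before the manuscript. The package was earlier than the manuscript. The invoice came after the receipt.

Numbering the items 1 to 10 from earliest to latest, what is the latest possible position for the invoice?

The invoice must come before the crate, the letter, and the manuscript — 3 items forced after it.
Everything else can be placed before the invoice in some valid order, so the invoice can sit as late as position 10 − 3 = 7.

7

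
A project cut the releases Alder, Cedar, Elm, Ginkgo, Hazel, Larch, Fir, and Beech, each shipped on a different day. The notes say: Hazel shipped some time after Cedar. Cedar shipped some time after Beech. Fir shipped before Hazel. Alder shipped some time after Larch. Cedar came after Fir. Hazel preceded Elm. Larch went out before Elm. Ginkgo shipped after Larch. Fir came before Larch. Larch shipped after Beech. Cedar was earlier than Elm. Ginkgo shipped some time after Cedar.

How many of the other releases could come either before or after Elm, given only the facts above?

Forced before Elm: Beech, Cedar, Fir, Hazel, and Larch.
That leaves Alder and Ginkgo with no forced order relative to Elm — 2.

2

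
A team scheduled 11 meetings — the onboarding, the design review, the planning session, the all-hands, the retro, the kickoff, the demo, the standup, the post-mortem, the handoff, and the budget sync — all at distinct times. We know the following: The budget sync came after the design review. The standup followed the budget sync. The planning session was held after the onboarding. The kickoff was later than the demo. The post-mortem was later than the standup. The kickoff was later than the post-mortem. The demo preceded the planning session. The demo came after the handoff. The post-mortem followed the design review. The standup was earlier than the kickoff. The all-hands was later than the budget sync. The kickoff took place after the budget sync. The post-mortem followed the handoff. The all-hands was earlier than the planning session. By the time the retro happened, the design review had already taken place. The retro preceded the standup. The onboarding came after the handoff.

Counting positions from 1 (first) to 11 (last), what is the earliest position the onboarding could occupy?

The handoff must come before the onboarding — 1 forced predecessor.
Nothing else is forced ahead of the onboarding, so its earliest slot is position 1 + 1 = 2.

2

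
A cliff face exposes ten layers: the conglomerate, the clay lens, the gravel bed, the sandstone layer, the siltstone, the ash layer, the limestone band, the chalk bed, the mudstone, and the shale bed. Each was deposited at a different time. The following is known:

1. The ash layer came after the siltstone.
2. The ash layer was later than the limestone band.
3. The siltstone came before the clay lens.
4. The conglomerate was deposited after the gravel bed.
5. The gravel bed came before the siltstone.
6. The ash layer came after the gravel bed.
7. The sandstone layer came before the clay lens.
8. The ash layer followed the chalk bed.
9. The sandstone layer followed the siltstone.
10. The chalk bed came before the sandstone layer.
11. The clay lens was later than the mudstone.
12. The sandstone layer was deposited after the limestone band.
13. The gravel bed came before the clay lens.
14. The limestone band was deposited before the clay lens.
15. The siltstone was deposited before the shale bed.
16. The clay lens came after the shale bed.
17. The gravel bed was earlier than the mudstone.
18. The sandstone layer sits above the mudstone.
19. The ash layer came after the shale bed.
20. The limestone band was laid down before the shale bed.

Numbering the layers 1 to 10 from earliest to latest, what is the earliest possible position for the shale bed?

The gravel bed, the limestone band, and the siltstone must all come before the shale bed — 3 forced predecessors.
Nothing else is forced ahead of the shale bed, so its earliest slot is position 3 + 1 = 4.

4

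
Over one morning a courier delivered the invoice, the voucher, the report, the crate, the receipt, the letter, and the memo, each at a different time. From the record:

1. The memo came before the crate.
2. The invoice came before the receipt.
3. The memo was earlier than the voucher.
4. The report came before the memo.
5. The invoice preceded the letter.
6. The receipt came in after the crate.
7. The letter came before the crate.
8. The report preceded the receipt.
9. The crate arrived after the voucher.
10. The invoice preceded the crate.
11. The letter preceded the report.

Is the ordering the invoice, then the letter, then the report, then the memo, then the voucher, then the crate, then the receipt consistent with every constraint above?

Check each stated constraint against the proposed order — e.g. the invoice is ahead of the crate; the invoice is ahead of the receipt. Every pair is in the required order; nothing is violated.

yes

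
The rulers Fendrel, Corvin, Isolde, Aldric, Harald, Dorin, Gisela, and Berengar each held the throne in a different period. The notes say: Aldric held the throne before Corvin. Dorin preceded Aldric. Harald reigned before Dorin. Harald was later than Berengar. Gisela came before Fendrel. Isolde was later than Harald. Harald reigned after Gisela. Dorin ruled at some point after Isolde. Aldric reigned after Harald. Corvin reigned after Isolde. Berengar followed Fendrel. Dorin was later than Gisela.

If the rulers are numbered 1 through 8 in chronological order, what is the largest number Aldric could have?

Aldric must come before Corvin — 1 ruler forced after them.
Everything else can be placed before Aldric in some valid order, so Aldric can sit as late as position 8 − 1 = 7.

7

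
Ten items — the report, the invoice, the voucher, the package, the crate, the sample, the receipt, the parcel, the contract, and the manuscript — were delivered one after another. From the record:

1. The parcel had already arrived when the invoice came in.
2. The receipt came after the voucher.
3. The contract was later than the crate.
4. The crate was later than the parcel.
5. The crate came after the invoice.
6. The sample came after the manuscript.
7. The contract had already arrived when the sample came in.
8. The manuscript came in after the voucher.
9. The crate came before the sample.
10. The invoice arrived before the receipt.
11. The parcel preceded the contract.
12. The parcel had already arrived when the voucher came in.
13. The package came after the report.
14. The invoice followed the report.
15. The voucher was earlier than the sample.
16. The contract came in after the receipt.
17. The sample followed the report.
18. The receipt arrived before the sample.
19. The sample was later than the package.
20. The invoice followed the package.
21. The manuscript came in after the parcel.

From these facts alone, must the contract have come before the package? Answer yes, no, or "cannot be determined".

Tracing the constraints gives the package → the invoice → the crate → the contract, so the package must come before the contract.
That means the contract cannot be before the package.

no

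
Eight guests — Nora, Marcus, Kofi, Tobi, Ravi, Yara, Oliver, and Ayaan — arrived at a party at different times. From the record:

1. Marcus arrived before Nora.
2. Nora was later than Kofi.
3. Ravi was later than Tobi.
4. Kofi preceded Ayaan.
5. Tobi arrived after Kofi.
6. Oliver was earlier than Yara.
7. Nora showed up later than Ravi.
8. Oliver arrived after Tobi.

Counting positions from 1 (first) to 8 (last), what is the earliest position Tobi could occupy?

Kofi must come before Tobi — 1 forced predecessor.
Nothing else is forced ahead of Tobi, so their earliest slot is position 1 + 1 = 2.

2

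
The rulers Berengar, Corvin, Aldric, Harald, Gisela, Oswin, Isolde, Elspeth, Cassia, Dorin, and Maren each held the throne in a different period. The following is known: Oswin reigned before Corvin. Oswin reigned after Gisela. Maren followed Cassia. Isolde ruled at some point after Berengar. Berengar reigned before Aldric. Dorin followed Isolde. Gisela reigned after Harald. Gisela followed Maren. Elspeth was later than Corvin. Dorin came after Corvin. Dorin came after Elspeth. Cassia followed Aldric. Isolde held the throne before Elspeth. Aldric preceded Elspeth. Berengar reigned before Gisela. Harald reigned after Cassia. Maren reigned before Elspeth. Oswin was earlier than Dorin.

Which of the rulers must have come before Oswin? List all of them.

Directly stated before Oswin: Gisela.
Aldric reaches Oswin via Aldric → Cassia → Harald → Gisela → Oswin.
Berengar reaches Oswin via Berengar → Gisela → Oswin.
Cassia reaches Oswin via Cassia → Harald → Gisela → Oswin.
Likewise Harald and Maren each reach Oswin by chaining the stated constraints.
No chain forces Isolde (or any of the others) ahead of Oswin.

Aldric, Berengar, Cassia, Gisela, Harald, Maren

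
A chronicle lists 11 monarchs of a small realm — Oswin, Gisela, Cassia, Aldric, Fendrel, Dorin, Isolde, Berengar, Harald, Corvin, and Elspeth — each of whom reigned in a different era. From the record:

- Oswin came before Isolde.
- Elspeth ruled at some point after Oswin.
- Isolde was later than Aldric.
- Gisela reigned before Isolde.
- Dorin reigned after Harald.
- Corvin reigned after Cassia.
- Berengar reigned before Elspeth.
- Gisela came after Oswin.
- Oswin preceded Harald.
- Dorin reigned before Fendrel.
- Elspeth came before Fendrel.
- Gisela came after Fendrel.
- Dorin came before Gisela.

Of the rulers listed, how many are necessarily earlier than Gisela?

Directly stated before Gisela: Dorin, Fendrel, and Oswin.
Berengar reaches Gisela via Berengar → Elspeth → Fendrel → Gisela.
Elspeth reaches Gisela via Elspeth → Fendrel → Gisela.
Harald reaches Gisela via Harald → Dorin → Gisela.
No chain forces Isolde (or any of the others) ahead of Gisela.
That's Berengar, Dorin, Elspeth, Fendrel, Harald, and Oswin — 6 in all.

6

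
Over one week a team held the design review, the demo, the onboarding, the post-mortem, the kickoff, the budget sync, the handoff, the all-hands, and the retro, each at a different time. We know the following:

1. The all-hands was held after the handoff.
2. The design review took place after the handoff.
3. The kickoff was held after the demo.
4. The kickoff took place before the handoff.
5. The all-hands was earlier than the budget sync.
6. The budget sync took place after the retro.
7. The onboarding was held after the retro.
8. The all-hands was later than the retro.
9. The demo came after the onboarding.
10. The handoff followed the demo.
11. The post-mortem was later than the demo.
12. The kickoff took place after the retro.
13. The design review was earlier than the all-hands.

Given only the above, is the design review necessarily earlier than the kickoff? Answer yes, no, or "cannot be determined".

Tracing the constraints gives the kickoff → the handoff → the design review, so the kickoff must come before the design review.
That means the design review cannot be before the kickoff.

no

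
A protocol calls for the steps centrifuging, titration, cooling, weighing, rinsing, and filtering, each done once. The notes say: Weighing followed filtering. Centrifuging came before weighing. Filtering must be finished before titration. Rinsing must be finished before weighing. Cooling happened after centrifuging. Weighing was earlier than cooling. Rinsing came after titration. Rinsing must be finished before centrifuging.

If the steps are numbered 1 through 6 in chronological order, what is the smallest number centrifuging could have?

Filtering, rinsing, and titration must all come before centrifuging — 3 forced predecessors.
Nothing else is forced ahead of centrifuging, so its earliest slot is position 3 + 1 = 4.

4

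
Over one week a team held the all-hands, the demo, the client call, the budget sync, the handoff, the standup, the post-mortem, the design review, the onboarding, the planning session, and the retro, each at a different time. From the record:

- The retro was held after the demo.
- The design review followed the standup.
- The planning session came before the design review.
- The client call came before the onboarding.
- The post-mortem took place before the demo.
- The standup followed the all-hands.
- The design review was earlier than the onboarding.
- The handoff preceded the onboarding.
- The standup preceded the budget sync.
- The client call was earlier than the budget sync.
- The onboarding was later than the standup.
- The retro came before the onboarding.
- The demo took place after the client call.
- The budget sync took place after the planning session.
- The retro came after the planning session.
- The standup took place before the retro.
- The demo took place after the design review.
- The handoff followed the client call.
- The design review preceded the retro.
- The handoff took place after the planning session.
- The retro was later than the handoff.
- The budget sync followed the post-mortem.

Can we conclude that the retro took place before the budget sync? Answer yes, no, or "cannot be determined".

cannot be determined

No chain of stated constraints runs from the retro to the budget sync, and none runs from the budget sync to the retro either.
So the relative order of the retro and the budget sync is not fixed by the given facts.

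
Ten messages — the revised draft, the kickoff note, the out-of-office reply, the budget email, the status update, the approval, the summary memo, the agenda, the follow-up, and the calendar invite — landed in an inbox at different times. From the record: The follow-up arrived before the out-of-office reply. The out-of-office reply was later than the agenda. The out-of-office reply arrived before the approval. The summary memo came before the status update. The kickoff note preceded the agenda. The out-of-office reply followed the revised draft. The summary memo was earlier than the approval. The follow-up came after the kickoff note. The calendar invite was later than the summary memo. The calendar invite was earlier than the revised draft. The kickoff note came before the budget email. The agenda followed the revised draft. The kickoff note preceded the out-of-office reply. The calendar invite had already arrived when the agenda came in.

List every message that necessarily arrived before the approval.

Directly stated before the approval: the out-of-office reply and the summary memo.
The agenda reaches the approval via the agenda → the out-of-office reply → the approval.
The calendar invite reaches the approval via the calendar invite → the revised draft → the out-of-office reply → the approval.
The follow-up reaches the approval via the follow-up → the out-of-office reply → the approval.
Likewise the kickoff note and the revised draft each reach the approval by chaining the stated constraints.

the agenda, the calendar invite, the follow-up, the kickoff note, the out-of-office reply, the revised draft, the summary memo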